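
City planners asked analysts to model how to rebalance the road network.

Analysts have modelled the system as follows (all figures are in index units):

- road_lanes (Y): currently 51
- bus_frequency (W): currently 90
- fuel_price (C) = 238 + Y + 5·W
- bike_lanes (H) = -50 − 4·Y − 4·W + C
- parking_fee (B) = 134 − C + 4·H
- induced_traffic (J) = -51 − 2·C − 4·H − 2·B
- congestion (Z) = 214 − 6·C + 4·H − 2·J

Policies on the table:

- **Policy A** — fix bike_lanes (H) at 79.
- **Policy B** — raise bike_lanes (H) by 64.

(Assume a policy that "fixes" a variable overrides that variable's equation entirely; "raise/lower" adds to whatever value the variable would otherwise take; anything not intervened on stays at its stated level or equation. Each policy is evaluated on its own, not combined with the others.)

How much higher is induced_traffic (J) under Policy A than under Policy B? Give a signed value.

1320

Policy A (H := 79):
  Y = 51
  W = 90
  C = 238 + 51 + 5·90 = 739
  H = 79
  B = 134 − 739 + 4·79 = -289
  J = -51 − 2·739 − 4·79 − 2·(-289) = -1267
Policy B (H + 64):
  Y = 51
  W = 90
  C = 238 + 51 + 5·90 = 739
  H = -50 − 4·51 − 4·90 + 739 (+64 from intervention) = 189
  B = 134 − 739 + 4·189 = 151
  J = -51 − 2·739 − 4·189 − 2·151 = -2587
J: -1267 − (-2587) = 1320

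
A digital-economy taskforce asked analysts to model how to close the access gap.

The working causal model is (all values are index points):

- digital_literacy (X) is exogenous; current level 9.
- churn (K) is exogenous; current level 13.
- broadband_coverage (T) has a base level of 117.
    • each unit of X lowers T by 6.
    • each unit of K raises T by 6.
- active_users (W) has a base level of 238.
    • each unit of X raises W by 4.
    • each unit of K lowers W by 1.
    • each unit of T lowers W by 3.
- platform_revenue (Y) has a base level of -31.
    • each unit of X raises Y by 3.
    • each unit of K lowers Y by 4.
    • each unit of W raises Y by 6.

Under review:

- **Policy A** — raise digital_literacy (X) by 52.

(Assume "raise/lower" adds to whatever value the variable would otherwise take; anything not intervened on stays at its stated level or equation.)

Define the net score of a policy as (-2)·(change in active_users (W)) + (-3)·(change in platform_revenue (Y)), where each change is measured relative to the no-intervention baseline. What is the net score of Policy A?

Baseline:
  X = 9
  K = 13
  T = 117 − 6·9 + 6·13 = 141
  W = 238 + 4·9 − 13 − 3·141 = -162
  Y = -31 + 3·9 − 4·13 + 6·(-162) = -1028
Policy A (X + 52):
  X = 9 + 52 = 61
  K = 13
  T = 117 − 6·61 + 6·13 = -171
  W = 238 + 4·61 − 13 − 3·(-171) = 982
  Y = -31 + 3·61 − 4·13 + 6·982 = 5992
ΔW = 982 − (-162) = 1144; ΔY = 5992 − (-1028) = 7020
Score = (-2)·1144 + (-3)·7020 = -23348

-23348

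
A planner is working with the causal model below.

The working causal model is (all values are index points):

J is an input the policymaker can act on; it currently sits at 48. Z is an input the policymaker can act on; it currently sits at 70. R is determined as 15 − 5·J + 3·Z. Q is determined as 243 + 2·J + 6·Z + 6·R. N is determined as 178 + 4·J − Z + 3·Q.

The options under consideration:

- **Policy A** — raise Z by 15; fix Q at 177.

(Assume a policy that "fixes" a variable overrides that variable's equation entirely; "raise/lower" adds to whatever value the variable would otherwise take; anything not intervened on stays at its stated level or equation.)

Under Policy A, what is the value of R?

30

Policy A (Z + 15, Q := 177):
  J = 48
  Z = 70 + 15 = 85
  R = 15 − 5·48 + 3·85 = 30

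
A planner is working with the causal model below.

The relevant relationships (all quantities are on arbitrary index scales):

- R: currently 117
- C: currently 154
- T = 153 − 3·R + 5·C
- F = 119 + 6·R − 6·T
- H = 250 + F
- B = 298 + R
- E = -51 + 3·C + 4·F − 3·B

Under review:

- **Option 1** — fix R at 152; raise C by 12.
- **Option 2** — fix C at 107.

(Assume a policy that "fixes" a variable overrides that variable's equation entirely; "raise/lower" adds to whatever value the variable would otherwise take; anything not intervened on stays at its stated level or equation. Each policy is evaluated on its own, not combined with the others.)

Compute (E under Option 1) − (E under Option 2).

-3648

Option 1 (R := 152, C + 12):
  R = 152
  C = 154 + 12 = 166
  T = 153 − 3·152 + 5·166 = 527
  F = 119 + 6·152 − 6·527 = -2131
  B = 298 + 152 = 450
  E = -51 + 3·166 + 4·(-2131) − 3·450 = -9427
Option 2 (C := 107):
  R = 117
  C = 107
  T = 153 − 3·117 + 5·107 = 337
  F = 119 + 6·117 − 6·337 = -1201
  B = 298 + 117 = 415
  E = -51 + 3·107 + 4·(-1201) − 3·415 = -5779
E: -9427 − (-5779) = -3648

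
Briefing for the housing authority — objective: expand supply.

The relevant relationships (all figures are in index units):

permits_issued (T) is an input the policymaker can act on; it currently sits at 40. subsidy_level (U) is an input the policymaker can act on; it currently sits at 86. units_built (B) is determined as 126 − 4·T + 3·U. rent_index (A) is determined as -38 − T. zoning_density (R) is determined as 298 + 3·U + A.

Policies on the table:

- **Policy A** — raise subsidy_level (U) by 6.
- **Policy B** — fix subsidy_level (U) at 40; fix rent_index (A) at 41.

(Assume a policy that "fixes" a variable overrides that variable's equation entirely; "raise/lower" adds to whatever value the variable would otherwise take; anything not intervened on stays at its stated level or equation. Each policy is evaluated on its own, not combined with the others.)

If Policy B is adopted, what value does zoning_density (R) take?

Policy B (U := 40, A := 41):
  T = 40
  U = 40
  A = 41
  R = 298 + 3·40 + 41 = 459

459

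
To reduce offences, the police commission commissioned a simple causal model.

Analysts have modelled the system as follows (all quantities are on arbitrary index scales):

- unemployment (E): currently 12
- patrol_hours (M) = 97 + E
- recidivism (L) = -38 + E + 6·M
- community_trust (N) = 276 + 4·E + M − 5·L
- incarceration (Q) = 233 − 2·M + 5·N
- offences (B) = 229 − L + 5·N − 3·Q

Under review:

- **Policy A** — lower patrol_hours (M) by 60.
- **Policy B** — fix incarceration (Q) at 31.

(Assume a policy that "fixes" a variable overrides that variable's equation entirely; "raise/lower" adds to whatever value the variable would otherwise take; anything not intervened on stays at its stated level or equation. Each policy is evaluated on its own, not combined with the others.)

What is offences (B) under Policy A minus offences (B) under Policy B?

23253

Policy A (M − 60):
  E = 12
  M = 97 + 12 (−60 from intervention) = 49
  L = -38 + 12 + 6·49 = 268
  N = 276 + 4·12 + 49 − 5·268 = -967
  Q = 233 − 2·49 + 5·(-967) = -4700
  B = 229 − 268 + 5·(-967) − 3·(-4700) = 9226
Policy B (Q := 31):
  E = 12
  M = 97 + 12 = 109
  L = -38 + 12 + 6·109 = 628
  N = 276 + 4·12 + 109 − 5·628 = -2707
  Q = 31
  B = 229 − 628 + 5·(-2707) − 3·31 = -14027
B: 9226 − (-14027) = 23253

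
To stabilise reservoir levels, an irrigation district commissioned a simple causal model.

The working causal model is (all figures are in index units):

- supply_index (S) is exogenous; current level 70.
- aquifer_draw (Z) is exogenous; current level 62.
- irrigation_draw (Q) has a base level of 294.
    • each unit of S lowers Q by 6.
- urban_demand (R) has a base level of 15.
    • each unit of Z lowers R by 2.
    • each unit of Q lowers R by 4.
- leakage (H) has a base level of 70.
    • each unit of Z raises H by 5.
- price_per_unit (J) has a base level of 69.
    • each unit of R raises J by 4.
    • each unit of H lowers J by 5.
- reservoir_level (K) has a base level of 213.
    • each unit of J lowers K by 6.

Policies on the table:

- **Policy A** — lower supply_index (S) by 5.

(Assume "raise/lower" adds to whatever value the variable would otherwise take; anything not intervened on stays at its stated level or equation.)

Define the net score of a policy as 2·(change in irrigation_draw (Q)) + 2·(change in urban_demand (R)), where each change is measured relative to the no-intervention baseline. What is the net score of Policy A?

-180

Baseline:
  S = 70
  Z = 62
  Q = 294 − 6·70 = -126
  R = 15 − 2·62 − 4·(-126) = 395
Policy A (S − 5):
  S = 70 − 5 = 65
  Z = 62
  Q = 294 − 6·65 = -96
  R = 15 − 2·62 − 4·(-96) = 275
ΔQ = -96 − (-126) = 30; ΔR = 275 − 395 = -120
Score = 2·30 + 2·(-120) = -180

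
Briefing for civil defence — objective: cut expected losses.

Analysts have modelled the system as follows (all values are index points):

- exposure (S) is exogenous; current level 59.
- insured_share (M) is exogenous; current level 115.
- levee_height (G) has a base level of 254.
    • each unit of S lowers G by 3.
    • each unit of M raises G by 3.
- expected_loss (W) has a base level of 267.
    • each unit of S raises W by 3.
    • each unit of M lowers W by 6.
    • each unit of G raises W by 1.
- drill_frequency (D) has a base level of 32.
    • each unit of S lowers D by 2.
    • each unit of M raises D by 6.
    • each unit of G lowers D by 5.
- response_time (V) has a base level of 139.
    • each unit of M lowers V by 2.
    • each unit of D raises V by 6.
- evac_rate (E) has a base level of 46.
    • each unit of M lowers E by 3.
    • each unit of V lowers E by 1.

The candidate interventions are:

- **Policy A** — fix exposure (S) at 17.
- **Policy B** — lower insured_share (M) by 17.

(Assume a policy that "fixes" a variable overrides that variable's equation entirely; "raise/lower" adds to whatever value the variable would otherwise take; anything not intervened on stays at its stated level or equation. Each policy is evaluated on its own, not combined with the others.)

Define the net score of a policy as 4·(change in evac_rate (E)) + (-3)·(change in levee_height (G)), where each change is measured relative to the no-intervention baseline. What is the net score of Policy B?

-3451

Baseline:
  S = 59
  M = 115
  G = 254 − 3·59 + 3·115 = 422
  D = 32 − 2·59 + 6·115 − 5·422 = -1506
  V = 139 − 2·115 + 6·(-1506) = -9127
  E = 46 − 3·115 − (-9127) = 8828
Policy B (M − 17):
  S = 59
  M = 115 − 17 = 98
  G = 254 − 3·59 + 3·98 = 371
  D = 32 − 2·59 + 6·98 − 5·371 = -1353
  V = 139 − 2·98 + 6·(-1353) = -8175
  E = 46 − 3·98 − (-8175) = 7927
ΔE = 7927 − 8828 = -901; ΔG = 371 − 422 = -51
Score = 4·(-901) + (-3)·(-51) = -3451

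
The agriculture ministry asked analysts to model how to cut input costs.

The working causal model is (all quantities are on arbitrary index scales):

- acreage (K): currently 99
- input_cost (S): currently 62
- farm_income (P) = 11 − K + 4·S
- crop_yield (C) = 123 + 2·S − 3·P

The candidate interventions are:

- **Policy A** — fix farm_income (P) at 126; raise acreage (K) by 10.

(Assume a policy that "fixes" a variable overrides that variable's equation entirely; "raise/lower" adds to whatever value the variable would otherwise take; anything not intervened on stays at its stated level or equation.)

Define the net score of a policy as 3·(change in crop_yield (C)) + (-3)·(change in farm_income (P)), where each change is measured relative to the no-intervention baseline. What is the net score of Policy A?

408

Baseline:
  K = 99
  S = 62
  P = 11 − 99 + 4·62 = 160
  C = 123 + 2·62 − 3·160 = -233
Policy A (P := 126, K + 10):
  K = 99 + 10 = 109
  S = 62
  P = 126
  C = 123 + 2·62 − 3·126 = -131
ΔC = -131 − (-233) = 102; ΔP = 126 − 160 = -34
Score = 3·102 + (-3)·(-34) = 408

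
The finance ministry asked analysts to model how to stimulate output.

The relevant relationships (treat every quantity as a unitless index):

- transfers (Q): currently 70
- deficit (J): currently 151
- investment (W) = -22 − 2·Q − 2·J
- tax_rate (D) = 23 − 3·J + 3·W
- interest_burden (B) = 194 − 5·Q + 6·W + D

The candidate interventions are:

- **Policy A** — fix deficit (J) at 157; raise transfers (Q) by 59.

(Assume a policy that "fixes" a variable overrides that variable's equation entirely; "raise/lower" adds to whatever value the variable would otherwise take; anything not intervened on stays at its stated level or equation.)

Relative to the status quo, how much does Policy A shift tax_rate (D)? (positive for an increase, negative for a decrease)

Baseline:
  Q = 70
  J = 151
  W = -22 − 2·70 − 2·151 = -464
  D = 23 − 3·151 + 3·(-464) = -1822
Policy A (J := 157, Q + 59):
  Q = 70 + 59 = 129
  J = 157
  W = -22 − 2·129 − 2·157 = -594
  D = 23 − 3·157 + 3·(-594) = -2230
Change in D: -2230 − (-1822) = -408

-408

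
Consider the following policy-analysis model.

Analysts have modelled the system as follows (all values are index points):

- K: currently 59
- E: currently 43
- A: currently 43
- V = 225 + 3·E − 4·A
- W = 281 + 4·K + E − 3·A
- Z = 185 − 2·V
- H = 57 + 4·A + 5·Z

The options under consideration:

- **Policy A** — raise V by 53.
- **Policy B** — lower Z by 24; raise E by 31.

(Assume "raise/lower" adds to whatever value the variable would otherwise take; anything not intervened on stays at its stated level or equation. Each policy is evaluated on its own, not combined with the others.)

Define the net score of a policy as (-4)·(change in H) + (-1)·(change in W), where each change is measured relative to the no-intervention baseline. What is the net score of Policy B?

4169

Baseline:
  K = 59
  E = 43
  A = 43
  V = 225 + 3·43 − 4·43 = 182
  W = 281 + 4·59 + 43 − 3·43 = 431
  Z = 185 − 2·182 = -179
  H = 57 + 4·43 + 5·(-179) = -666
Policy B (Z − 24, E + 31):
  K = 59
  E = 43 + 31 = 74
  A = 43
  V = 225 + 3·74 − 4·43 = 275
  W = 281 + 4·59 + 74 − 3·43 = 462
  Z = 185 − 2·275 (−24 from intervention) = -389
  H = 57 + 4·43 + 5·(-389) = -1716
ΔH = -1716 − (-666) = -1050; ΔW = 462 − 431 = 31
Score = (-4)·(-1050) + (-1)·31 = 4169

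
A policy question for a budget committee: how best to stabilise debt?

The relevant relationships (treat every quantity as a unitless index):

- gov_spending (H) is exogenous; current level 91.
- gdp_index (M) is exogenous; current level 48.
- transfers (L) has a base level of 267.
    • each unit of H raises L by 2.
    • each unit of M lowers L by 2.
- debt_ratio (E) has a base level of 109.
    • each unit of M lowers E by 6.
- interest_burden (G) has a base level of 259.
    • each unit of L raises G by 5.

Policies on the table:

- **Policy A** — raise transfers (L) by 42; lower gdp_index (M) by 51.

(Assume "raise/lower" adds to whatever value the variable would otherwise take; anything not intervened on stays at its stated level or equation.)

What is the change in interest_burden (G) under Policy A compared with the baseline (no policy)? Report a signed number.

Baseline:
  H = 91
  M = 48
  L = 267 + 2·91 − 2·48 = 353
  G = 259 + 5·353 = 2024
Policy A (L + 42, M − 51):
  H = 91
  M = 48 − 51 = -3
  L = 267 + 2·91 − 2·(-3) (+42 from intervention) = 497
  G = 259 + 5·497 = 2744
Change in G: 2744 − 2024 = 720

720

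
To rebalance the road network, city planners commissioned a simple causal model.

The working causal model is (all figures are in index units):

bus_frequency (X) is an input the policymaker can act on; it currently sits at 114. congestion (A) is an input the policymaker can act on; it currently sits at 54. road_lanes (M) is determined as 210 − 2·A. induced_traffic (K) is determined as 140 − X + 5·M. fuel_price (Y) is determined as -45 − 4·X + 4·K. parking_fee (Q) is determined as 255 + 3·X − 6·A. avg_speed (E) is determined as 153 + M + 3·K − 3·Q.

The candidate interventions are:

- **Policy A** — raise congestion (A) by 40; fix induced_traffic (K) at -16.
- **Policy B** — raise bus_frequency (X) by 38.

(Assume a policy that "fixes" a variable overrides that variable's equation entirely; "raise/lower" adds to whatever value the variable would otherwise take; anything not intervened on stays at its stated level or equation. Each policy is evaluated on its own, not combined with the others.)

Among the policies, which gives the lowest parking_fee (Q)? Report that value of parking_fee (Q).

33

Policy A (A + 40, K := -16):
  X = 114
  A = 54 + 40 = 94
  Q = 255 + 3·114 − 6·94 = 33
Policy B (X + 38):
  X = 114 + 38 = 152
  A = 54
  Q = 255 + 3·152 − 6·54 = 387
Comparing — Policy A: Q=33, Policy B: Q=387. Lowest is 33 (Policy A).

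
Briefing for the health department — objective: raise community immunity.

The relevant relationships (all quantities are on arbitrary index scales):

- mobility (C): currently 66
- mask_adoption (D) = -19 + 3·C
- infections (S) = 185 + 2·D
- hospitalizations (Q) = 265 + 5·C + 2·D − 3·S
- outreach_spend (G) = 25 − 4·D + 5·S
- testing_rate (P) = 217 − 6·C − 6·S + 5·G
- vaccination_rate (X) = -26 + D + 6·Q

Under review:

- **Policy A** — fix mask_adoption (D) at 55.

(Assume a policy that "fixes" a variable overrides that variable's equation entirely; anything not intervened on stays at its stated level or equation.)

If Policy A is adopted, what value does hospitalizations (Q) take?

Policy A (D := 55):
  C = 66
  D = 55
  S = 185 + 2·55 = 295
  Q = 265 + 5·66 + 2·55 − 3·295 = -180

-180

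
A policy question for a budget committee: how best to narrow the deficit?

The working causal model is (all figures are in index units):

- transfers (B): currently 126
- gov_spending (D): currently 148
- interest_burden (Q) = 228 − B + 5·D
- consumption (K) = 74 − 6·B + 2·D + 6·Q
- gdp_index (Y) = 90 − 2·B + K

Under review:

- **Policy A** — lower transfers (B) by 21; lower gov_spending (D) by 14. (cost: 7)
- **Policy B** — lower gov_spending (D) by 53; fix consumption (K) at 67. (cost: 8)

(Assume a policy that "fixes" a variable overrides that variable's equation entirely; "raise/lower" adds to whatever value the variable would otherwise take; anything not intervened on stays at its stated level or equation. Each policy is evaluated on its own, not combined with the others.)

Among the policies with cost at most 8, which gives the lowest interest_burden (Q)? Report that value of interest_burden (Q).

577

Policy A (B − 21, D − 14):
  B = 126 − 21 = 105
  D = 148 − 14 = 134
  Q = 228 − 105 + 5·134 = 793
Policy B (D − 53, K := 67):
  B = 126
  D = 148 − 53 = 95
  Q = 228 − 126 + 5·95 = 577
Comparing — Policy A: Q=793, Policy B: Q=577. Lowest is 577 (Policy B).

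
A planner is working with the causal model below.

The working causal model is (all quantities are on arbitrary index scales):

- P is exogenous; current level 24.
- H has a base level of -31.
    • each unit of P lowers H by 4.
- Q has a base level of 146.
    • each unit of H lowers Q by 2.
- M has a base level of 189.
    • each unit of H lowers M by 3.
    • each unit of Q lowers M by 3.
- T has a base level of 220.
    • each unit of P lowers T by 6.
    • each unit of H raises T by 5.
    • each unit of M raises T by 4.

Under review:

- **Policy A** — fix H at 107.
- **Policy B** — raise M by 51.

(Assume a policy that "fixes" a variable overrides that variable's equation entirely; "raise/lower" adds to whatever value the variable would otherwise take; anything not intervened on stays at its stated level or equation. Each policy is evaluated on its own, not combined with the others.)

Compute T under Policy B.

Policy B (M + 51):
  P = 24
  H = -31 − 4·24 = -127
  Q = 146 − 2·(-127) = 400
  M = 189 − 3·(-127) − 3·400 (+51 from intervention) = -579
  T = 220 − 6·24 + 5·(-127) + 4·(-579) = -2875

-2875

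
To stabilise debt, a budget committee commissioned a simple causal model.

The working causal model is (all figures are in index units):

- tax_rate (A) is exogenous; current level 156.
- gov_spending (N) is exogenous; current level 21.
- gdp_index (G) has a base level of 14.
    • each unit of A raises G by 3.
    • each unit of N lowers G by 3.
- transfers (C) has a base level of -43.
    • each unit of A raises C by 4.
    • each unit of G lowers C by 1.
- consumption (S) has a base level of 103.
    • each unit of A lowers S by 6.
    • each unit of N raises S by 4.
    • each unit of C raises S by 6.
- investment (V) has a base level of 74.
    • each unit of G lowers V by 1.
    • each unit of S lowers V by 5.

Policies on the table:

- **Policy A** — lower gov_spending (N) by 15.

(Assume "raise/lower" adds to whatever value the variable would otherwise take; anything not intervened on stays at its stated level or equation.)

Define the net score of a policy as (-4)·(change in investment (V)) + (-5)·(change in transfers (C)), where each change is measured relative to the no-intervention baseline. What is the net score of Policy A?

Baseline:
  A = 156
  N = 21
  G = 14 + 3·156 − 3·21 = 419
  C = -43 + 4·156 − 419 = 162
  S = 103 − 6·156 + 4·21 + 6·162 = 223
  V = 74 − 419 − 5·223 = -1460
Policy A (N − 15):
  A = 156
  N = 21 − 15 = 6
  G = 14 + 3·156 − 3·6 = 464
  C = -43 + 4·156 − 464 = 117
  S = 103 − 6·156 + 4·6 + 6·117 = -107
  V = 74 − 464 − 5·(-107) = 145
ΔV = 145 − (-1460) = 1605; ΔC = 117 − 162 = -45
Score = (-4)·1605 + (-5)·(-45) = -6195

-6195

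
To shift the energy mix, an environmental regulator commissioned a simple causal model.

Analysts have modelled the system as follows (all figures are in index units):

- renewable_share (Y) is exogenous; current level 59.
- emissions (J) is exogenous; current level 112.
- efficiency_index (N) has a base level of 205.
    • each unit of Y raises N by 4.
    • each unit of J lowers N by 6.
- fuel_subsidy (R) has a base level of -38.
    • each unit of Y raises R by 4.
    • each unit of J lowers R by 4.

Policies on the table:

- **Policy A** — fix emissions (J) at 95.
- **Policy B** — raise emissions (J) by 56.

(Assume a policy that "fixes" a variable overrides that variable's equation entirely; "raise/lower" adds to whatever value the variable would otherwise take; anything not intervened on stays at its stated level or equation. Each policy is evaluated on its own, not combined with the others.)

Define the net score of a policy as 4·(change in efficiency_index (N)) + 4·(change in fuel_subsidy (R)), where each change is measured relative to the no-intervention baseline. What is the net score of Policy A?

680

Baseline:
  Y = 59
  J = 112
  N = 205 + 4·59 − 6·112 = -231
  R = -38 + 4·59 − 4·112 = -250
Policy A (J := 95):
  Y = 59
  J = 95
  N = 205 + 4·59 − 6·95 = -129
  R = -38 + 4·59 − 4·95 = -182
ΔN = -129 − (-231) = 102; ΔR = -182 − (-250) = 68
Score = 4·102 + 4·68 = 680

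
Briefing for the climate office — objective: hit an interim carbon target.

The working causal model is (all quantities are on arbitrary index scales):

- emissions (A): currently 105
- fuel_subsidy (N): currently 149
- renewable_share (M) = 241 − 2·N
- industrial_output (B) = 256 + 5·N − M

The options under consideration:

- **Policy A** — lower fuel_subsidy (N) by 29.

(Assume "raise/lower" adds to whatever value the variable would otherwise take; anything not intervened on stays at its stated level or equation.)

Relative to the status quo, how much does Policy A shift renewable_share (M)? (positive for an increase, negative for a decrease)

Baseline:
  N = 149
  M = 241 − 2·149 = -57
Policy A (N − 29):
  N = 149 − 29 = 120
  M = 241 − 2·120 = 1
Change in M: 1 − (-57) = 58

58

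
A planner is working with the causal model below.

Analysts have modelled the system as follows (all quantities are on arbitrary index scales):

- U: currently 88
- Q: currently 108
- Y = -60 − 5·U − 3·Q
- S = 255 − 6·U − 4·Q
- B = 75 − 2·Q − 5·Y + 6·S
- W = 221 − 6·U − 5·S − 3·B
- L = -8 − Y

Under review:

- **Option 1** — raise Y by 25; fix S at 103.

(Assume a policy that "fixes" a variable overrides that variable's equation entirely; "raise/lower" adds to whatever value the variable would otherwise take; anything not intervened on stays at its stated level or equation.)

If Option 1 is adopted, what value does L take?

Option 1 (Y + 25, S := 103):
  U = 88
  Q = 108
  Y = -60 − 5·88 − 3·108 (+25 from intervention) = -799
  L = -8 − (-799) = 791

791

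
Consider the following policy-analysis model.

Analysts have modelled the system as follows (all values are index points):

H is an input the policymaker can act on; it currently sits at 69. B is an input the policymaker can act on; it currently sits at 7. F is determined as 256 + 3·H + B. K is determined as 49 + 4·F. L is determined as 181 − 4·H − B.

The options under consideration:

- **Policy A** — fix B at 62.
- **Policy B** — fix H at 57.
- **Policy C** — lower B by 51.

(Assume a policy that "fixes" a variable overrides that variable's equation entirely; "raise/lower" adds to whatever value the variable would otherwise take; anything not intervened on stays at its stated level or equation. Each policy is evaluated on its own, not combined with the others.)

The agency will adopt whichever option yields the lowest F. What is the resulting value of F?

419

Policy A (B := 62):
  H = 69
  B = 62
  F = 256 + 3·69 + 62 = 525
Policy B (H := 57):
  H = 57
  B = 7
  F = 256 + 3·57 + 7 = 434
Policy C (B − 51):
  H = 69
  B = 7 − 51 = -44
  F = 256 + 3·69 + (-44) = 419
Comparing — Policy A: F=525, Policy B: F=434, Policy C: F=419. Lowest is 419 (Policy C).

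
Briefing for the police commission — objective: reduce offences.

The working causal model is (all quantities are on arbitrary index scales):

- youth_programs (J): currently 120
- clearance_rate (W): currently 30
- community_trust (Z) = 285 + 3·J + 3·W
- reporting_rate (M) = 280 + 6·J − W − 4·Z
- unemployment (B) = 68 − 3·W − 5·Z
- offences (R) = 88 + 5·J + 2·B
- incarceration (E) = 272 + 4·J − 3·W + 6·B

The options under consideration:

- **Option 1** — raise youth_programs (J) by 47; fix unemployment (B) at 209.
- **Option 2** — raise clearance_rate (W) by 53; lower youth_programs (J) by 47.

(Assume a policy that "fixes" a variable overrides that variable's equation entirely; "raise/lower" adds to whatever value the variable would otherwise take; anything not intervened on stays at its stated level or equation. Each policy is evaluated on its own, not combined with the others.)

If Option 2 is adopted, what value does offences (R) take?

-7439

Option 2 (W + 53, J − 47):
  J = 120 − 47 = 73
  W = 30 + 53 = 83
  Z = 285 + 3·73 + 3·83 = 753
  B = 68 − 3·83 − 5·753 = -3946
  R = 88 + 5·73 + 2·(-3946) = -7439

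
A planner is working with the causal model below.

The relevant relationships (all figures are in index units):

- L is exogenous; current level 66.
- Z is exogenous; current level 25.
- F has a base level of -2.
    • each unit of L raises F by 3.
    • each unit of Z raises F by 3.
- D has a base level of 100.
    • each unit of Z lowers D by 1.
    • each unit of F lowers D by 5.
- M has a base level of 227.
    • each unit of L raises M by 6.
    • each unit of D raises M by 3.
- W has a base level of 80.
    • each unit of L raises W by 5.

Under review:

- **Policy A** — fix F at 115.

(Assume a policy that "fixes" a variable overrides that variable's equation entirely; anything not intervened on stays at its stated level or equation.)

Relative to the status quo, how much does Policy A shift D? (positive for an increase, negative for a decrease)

780

Baseline:
  L = 66
  Z = 25
  F = -2 + 3·66 + 3·25 = 271
  D = 100 − 25 − 5·271 = -1280
Policy A (F := 115):
  L = 66
  Z = 25
  F = 115
  D = 100 − 25 − 5·115 = -500
Change in D: -500 − (-1280) = 780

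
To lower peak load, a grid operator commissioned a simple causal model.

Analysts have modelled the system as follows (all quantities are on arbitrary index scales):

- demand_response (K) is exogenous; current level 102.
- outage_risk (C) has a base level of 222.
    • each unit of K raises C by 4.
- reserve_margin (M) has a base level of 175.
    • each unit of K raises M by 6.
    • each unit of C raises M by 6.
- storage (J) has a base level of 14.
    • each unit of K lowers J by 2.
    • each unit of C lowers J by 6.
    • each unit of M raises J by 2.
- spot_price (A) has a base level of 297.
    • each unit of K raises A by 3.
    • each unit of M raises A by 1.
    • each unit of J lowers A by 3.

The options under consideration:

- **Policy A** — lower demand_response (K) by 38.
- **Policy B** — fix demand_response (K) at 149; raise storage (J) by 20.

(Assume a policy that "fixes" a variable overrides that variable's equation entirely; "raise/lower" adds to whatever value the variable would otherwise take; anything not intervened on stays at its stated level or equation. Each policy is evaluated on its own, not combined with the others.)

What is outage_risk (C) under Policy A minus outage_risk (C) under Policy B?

-340

Policy A (K − 38):
  K = 102 − 38 = 64
  C = 222 + 4·64 = 478
Policy B (K := 149, J + 20):
  K = 149
  C = 222 + 4·149 = 818
C: 478 − 818 = -340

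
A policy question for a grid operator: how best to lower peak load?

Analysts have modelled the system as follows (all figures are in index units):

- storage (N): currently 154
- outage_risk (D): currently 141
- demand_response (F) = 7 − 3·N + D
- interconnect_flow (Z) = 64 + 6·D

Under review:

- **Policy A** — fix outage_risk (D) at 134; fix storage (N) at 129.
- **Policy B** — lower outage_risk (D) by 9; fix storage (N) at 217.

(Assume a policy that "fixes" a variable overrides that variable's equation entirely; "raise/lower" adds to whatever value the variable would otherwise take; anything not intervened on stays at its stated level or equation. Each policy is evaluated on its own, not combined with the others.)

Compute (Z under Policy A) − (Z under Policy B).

Policy A (D := 134, N := 129):
  D = 134
  Z = 64 + 6·134 = 868
Policy B (D − 9, N := 217):
  D = 141 − 9 = 132
  Z = 64 + 6·132 = 856
Z: 868 − 856 = 12

12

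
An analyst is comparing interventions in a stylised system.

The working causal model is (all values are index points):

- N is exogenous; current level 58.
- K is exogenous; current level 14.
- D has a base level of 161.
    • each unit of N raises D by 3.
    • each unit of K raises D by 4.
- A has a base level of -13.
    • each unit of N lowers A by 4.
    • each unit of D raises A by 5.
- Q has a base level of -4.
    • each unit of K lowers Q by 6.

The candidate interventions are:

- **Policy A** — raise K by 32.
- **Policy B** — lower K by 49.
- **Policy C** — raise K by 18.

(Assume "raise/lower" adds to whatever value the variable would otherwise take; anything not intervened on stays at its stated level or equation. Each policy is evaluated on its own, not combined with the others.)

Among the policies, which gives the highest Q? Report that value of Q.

206

Policy A (K + 32):
  K = 14 + 32 = 46
  Q = -4 − 6·46 = -280
Policy B (K − 49):
  K = 14 − 49 = -35
  Q = -4 − 6·(-35) = 206
Policy C (K + 18):
  K = 14 + 18 = 32
  Q = -4 − 6·32 = -196
Comparing — Policy A: Q=-280, Policy B: Q=206, Policy C: Q=-196. Highest is 206 (Policy B).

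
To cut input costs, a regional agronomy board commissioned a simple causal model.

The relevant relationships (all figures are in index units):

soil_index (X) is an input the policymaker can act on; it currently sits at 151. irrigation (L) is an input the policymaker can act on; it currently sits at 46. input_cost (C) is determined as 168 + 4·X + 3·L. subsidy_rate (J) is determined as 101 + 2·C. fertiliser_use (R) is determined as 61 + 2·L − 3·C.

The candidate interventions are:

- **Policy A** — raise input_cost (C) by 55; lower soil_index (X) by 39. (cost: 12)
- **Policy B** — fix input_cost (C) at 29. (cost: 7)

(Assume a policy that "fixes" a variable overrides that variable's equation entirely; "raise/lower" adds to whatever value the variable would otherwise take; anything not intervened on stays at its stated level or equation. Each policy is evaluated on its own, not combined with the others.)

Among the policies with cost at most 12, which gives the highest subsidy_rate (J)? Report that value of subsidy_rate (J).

1719

Policy A (C + 55, X − 39):
  X = 151 − 39 = 112
  L = 46
  C = 168 + 4·112 + 3·46 (+55 from intervention) = 809
  J = 101 + 2·809 = 1719
Policy B (C := 29):
  X = 151
  L = 46
  C = 29
  J = 101 + 2·29 = 159
Comparing — Policy A: J=1719, Policy B: J=159. Highest is 1719 (Policy A).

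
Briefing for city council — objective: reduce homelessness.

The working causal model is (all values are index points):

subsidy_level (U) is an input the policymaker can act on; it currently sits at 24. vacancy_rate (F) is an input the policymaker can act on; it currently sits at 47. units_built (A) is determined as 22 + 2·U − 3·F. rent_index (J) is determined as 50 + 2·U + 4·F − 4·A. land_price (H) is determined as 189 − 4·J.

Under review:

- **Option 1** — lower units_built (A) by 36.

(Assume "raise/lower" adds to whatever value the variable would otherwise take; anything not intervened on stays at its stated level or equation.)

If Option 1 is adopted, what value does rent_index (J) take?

714

Option 1 (A − 36):
  U = 24
  F = 47
  A = 22 + 2·24 − 3·47 (−36 from intervention) = -107
  J = 50 + 2·24 + 4·47 − 4·(-107) = 714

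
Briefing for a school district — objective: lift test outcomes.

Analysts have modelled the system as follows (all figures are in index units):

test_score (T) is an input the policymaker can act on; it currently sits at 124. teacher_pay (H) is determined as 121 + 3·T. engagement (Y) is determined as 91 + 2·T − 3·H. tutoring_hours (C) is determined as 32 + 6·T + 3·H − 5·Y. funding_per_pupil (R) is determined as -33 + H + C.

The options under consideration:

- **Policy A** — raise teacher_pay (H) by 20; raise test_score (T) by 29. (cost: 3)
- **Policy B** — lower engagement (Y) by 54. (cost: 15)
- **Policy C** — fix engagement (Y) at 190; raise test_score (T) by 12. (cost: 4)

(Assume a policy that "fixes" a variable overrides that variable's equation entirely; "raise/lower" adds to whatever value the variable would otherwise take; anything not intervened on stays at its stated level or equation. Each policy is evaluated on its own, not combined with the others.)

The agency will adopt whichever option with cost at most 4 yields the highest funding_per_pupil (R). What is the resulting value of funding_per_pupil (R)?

10332

Policy A (H + 20, T + 29):
  T = 124 + 29 = 153
  H = 121 + 3·153 (+20 from intervention) = 600
  Y = 91 + 2·153 − 3·600 = -1403
  C = 32 + 6·153 + 3·600 − 5·(-1403) = 9765
  R = -33 + 600 + 9765 = 10332
Policy C (Y := 190, T + 12):
  T = 124 + 12 = 136
  H = 121 + 3·136 = 529
  Y = 190
  C = 32 + 6·136 + 3·529 − 5·190 = 1485
  R = -33 + 529 + 1485 = 1981
Comparing — Policy A: R=10332, Policy C: R=1981. Highest is 10332 (Policy A).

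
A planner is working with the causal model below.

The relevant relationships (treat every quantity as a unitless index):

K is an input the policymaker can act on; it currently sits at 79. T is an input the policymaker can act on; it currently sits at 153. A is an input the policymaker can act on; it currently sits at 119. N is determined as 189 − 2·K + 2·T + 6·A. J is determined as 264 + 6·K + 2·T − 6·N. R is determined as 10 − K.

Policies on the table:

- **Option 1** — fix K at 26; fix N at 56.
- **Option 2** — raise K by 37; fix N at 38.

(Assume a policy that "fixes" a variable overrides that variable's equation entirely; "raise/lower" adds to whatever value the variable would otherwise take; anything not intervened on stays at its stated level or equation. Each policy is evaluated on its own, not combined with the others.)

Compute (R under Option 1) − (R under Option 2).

Option 1 (K := 26, N := 56):
  K = 26
  R = 10 − 26 = -16
Option 2 (K + 37, N := 38):
  K = 79 + 37 = 116
  R = 10 − 116 = -106
R: -16 − (-106) = 90

90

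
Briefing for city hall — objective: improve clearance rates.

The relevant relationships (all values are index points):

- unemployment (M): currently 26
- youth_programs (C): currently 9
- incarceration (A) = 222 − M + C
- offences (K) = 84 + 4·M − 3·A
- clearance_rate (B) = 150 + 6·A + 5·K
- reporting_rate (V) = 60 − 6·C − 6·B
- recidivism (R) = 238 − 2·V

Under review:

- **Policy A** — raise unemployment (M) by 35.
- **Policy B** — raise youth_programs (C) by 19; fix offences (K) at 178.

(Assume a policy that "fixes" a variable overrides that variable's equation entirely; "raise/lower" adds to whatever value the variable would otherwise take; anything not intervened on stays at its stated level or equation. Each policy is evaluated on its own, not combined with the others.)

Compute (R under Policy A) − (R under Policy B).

Policy A (M + 35):
  M = 26 + 35 = 61
  C = 9
  A = 222 − 61 + 9 = 170
  K = 84 + 4·61 − 3·170 = -182
  B = 150 + 6·170 + 5·(-182) = 260
  V = 60 − 6·9 − 6·260 = -1554
  R = 238 − 2·(-1554) = 3346
Policy B (C + 19, K := 178):
  M = 26
  C = 9 + 19 = 28
  A = 222 − 26 + 28 = 224
  K = 178
  B = 150 + 6·224 + 5·178 = 2384
  V = 60 − 6·28 − 6·2384 = -14412
  R = 238 − 2·(-14412) = 29062
R: 3346 − 29062 = -25716

-25716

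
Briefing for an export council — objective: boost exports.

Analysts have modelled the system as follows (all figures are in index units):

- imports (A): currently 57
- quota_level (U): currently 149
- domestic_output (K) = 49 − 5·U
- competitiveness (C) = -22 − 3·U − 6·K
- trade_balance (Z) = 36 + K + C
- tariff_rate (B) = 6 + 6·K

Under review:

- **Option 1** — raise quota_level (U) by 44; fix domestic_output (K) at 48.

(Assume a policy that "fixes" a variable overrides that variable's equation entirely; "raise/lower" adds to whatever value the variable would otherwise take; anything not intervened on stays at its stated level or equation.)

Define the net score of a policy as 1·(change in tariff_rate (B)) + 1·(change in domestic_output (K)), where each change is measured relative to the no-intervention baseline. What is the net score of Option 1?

5208

Baseline:
  U = 149
  K = 49 − 5·149 = -696
  B = 6 + 6·(-696) = -4170
Option 1 (U + 44, K := 48):
  U = 149 + 44 = 193
  K = 48
  B = 6 + 6·48 = 294
ΔB = 294 − (-4170) = 4464; ΔK = 48 − (-696) = 744
Score = 1·4464 + 1·744 = 5208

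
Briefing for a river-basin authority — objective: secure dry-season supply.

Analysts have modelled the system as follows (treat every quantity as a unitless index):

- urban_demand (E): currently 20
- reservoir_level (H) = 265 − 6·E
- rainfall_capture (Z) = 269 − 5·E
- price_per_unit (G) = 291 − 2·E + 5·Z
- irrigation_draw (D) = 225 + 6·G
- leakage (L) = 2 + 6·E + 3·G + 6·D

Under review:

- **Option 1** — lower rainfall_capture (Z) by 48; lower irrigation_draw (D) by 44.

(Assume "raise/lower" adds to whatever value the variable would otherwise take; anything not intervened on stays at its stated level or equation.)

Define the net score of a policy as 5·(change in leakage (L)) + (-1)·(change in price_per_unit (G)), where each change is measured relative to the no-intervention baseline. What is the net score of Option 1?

Baseline:
  E = 20
  Z = 269 − 5·20 = 169
  G = 291 − 2·20 + 5·169 = 1096
  D = 225 + 6·1096 = 6801
  L = 2 + 6·20 + 3·1096 + 6·6801 = 44216
Option 1 (Z − 48, D − 44):
  E = 20
  Z = 269 − 5·20 (−48 from intervention) = 121
  G = 291 − 2·20 + 5·121 = 856
  D = 225 + 6·856 (−44 from intervention) = 5317
  L = 2 + 6·20 + 3·856 + 6·5317 = 34592
ΔL = 34592 − 44216 = -9624; ΔG = 856 − 1096 = -240
Score = 5·(-9624) + (-1)·(-240) = -47880

-47880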